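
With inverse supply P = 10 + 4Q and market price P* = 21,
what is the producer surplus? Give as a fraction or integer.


Minimum supply price (at Q=0): P_min = 10
Quantity supplied at P* = 21:
Q* = (21 - 10)/4 = 11/4
PS = (1/2) * Q* * (P* - P_min)
PS = (1/2) * 11/4 * (21 - 10)
PS = (1/2) * 11/4 * 11 = 121/8

121/8


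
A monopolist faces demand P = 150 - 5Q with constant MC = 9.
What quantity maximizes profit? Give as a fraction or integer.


TR = P*Q = (150 - 5Q)Q = 150Q - 5Q^2
MR = dTR/dQ = 150 - 10Q
Set MR = MC:
150 - 10Q = 9
141 = 10Q
Q* = 141/10 = 141/10

141/10


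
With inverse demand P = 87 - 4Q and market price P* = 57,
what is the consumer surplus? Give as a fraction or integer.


Maximum willingness to pay (at Q=0): P_max = 87
Quantity demanded at P* = 57:
Q* = (87 - 57)/4 = 15/2
CS = (1/2) * Q* * (P_max - P*)
CS = (1/2) * 15/2 * (87 - 57)
CS = (1/2) * 15/2 * 30 = 225/2

225/2


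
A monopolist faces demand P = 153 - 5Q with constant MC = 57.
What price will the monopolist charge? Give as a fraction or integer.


MR = 153 - 10Q
Set MR = MC: 153 - 10Q = 57
Q* = 48/5
Substitute into demand:
P* = 153 - 5*48/5 = 105

105


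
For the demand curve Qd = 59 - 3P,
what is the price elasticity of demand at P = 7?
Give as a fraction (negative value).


dQ/dP = -3
At P = 7: Q = 59 - 3*7 = 38
E = (dQ/dP)(P/Q) = (-3)(7/38) = -21/38

-21/38


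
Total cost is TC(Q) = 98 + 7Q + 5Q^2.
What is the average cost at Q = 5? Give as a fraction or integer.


TC(5) = 98 + 7*5 + 5*5^2
TC(5) = 98 + 35 + 125 = 258
AC = TC/Q = 258/5 = 258/5

258/5


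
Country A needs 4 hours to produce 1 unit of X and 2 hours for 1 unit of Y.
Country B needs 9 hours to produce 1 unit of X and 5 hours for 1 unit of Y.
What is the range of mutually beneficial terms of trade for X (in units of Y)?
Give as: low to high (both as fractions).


Opportunity cost of X for Country A = hours_X / hours_Y = 4/2 = 2 units of Y
Opportunity cost of X for Country B = hours_X / hours_Y = 9/5 = 9/5 units of Y
Terms of trade must be between the two opportunity costs.
Range: 9/5 to 2

9/5 to 2


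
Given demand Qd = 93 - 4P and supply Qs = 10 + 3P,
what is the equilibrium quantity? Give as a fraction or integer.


First find equilibrium price:
93 - 4P = 10 + 3P
P* = 83/7 = 83/7
Then substitute into demand:
Q* = 93 - 4 * 83/7 = 319/7

319/7


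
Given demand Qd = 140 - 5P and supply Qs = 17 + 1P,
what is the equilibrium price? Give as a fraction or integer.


At equilibrium, Qd = Qs.
140 - 5P = 17 + 1P
140 - 17 = 5P + 1P
123 = 6P
P* = 123/6 = 41/2

41/2


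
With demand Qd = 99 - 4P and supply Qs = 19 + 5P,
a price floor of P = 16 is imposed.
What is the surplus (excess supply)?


At P = 16:
Qd = 99 - 4*16 = 35
Qs = 19 + 5*16 = 99
Surplus = Qs - Qd = 99 - 35 = 64

64


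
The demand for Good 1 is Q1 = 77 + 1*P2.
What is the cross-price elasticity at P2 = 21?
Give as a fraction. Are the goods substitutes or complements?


dQ1/dP2 = 1
At P2 = 21: Q1 = 77 + 1*21 = 98
Exy = (dQ1/dP2)(P2/Q1) = 1 * 21 / 98 = 3/14
Since Exy > 0, the goods are substitutes.

3/14 (substitutes)


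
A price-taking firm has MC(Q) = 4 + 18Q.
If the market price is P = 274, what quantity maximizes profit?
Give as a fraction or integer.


In perfect competition, profit is maximized where P = MC.
274 = 4 + 18Q
270 = 18Q
Q* = 270/18 = 15

15


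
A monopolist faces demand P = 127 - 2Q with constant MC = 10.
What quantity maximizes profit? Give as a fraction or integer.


TR = P*Q = (127 - 2Q)Q = 127Q - 2Q^2
MR = dTR/dQ = 127 - 4Q
Set MR = MC:
127 - 4Q = 10
117 = 4Q
Q* = 117/4 = 117/4

117/4


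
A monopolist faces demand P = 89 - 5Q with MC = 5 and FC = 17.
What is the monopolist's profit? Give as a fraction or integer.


MR = MC: 89 - 10Q = 5
Q* = 42/5
P* = 89 - 5*42/5 = 47
Profit = (P* - MC)*Q* - FC
= (47 - 5)*42/5 - 17
= 42*42/5 - 17
= 1764/5 - 17 = 1679/5

1679/5


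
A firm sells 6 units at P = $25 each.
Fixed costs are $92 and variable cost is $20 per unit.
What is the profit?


Total Revenue = P * Q = 25 * 6 = $150
Total Cost = FC + VC*Q = 92 + 20*6 = $212
Profit = TR - TC = 150 - 212 = $-62

$-62


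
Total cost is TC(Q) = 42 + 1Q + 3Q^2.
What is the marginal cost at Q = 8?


MC = dTC/dQ = 1 + 2*3*Q
At Q = 8:
MC = 1 + 6*8
MC = 1 + 48 = 49

49


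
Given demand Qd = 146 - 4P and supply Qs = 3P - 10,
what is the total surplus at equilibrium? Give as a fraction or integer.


Find equilibrium: 146 - 4P = 3P - 10
146 + 10 = 7P
P* = 156/7 = 156/7
Q* = 3*156/7 - 10 = 398/7
Inverse demand: P = 73/2 - Q/4, so P_max = 73/2
Inverse supply: P = 10/3 + Q/3, so P_min = 10/3
CS = (1/2) * 398/7 * (73/2 - 156/7) = 39601/98
PS = (1/2) * 398/7 * (156/7 - 10/3) = 79202/147
TS = CS + PS = 39601/98 + 79202/147 = 39601/42

39601/42


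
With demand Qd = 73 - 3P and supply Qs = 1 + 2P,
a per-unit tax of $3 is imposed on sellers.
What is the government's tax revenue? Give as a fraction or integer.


With tax on sellers, new supply: Qs' = 1 + 2(P - 3)
= 2P - 5
New equilibrium quantity:
Q_new = 131/5
Tax revenue = tax * Q_new = 3 * 131/5 = 393/5

393/5


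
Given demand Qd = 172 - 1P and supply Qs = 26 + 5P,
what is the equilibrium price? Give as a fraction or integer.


At equilibrium, Qd = Qs.
172 - 1P = 26 + 5P
172 - 26 = 1P + 5P
146 = 6P
P* = 146/6 = 73/3

73/3


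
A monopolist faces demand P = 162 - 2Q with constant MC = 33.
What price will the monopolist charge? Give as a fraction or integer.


MR = 162 - 4Q
Set MR = MC: 162 - 4Q = 33
Q* = 129/4
Substitute into demand:
P* = 162 - 2*129/4 = 195/2

195/2


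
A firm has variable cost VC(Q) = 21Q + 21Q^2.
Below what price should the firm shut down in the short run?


AVC(Q) = VC(Q)/Q = 21 + 21Q
AVC is increasing in Q, so minimum AVC is at Q -> 0+.
Min AVC = 21
The firm should shut down if P < 21.

21


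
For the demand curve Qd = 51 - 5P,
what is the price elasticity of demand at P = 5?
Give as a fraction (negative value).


dQ/dP = -5
At P = 5: Q = 51 - 5*5 = 26
E = (dQ/dP)(P/Q) = (-5)(5/26) = -25/26

-25/26


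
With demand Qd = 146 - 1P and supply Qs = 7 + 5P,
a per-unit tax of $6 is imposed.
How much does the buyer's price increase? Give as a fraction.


With a per-unit tax, the buyer's price increase depends on relative slopes.
Supply slope: d = 5, Demand slope: b = 1
Buyer's price increase = d * tax / (b + d)
= 5 * 6 / (1 + 5)
= 30 / 6 = 5

5


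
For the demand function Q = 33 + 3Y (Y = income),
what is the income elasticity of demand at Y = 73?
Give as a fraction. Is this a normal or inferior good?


dQ/dY = 3
At Y = 73: Q = 33 + 3*73 = 252
Ey = (dQ/dY)(Y/Q) = 3 * 73 / 252 = 73/84
Since Ey > 0, this is a normal good.

73/84 (normal good)


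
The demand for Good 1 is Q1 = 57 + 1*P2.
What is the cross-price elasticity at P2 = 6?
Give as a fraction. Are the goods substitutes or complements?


dQ1/dP2 = 1
At P2 = 6: Q1 = 57 + 1*6 = 63
Exy = (dQ1/dP2)(P2/Q1) = 1 * 6 / 63 = 2/21
Since Exy > 0, the goods are substitutes.

2/21 (substitutes)


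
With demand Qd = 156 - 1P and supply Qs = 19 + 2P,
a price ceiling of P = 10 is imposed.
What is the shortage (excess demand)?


At P = 10:
Qd = 156 - 1*10 = 146
Qs = 19 + 2*10 = 39
Shortage = Qd - Qs = 146 - 39 = 107

107


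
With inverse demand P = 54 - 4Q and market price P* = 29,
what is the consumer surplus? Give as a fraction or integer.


Maximum willingness to pay (at Q=0): P_max = 54
Quantity demanded at P* = 29:
Q* = (54 - 29)/4 = 25/4
CS = (1/2) * Q* * (P_max - P*)
CS = (1/2) * 25/4 * (54 - 29)
CS = (1/2) * 25/4 * 25 = 625/8

625/8


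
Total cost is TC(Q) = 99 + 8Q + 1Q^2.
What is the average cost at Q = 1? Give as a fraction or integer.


TC(1) = 99 + 8*1 + 1*1^2
TC(1) = 99 + 8 + 1 = 108
AC = TC/Q = 108/1 = 108

108


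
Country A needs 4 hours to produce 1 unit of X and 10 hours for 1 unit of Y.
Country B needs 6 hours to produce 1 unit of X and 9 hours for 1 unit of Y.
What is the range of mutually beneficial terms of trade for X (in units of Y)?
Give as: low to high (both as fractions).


Opportunity cost of X for Country A = hours_X / hours_Y = 4/10 = 2/5 units of Y
Opportunity cost of X for Country B = hours_X / hours_Y = 6/9 = 2/3 units of Y
Terms of trade must be between the two opportunity costs.
Range: 2/5 to 2/3

2/5 to 2/3


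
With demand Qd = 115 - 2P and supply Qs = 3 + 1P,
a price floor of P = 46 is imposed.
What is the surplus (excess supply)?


At P = 46:
Qd = 115 - 2*46 = 23
Qs = 3 + 1*46 = 49
Surplus = Qs - Qd = 49 - 23 = 26

26


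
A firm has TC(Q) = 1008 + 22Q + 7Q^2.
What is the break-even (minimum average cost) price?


AC(Q) = 1008/Q + 22 + 7Q
To minimize: dAC/dQ = -1008/Q^2 + 7 = 0
Q^2 = 1008/7 = 144
Q* = 12
Min AC = 1008/12 + 22 + 7*12
Min AC = 84 + 22 + 84 = 190

190


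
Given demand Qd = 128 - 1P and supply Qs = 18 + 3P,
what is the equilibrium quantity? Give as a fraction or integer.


First find equilibrium price:
128 - 1P = 18 + 3P
P* = 110/4 = 55/2
Then substitute into demand:
Q* = 128 - 1 * 55/2 = 201/2

201/2


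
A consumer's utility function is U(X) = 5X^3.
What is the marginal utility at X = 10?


MU = dU/dX = 5*3*X^(3-1)
MU = 15*X^2
At X = 10:
MU = 15 * 10^2
MU = 15 * 100 = 1500

1500


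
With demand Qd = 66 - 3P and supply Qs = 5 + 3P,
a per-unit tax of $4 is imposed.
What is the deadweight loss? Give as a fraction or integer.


Pre-tax equilibrium quantity: Q* = 71/2
Post-tax equilibrium quantity: Q_tax = 59/2
Reduction in quantity: Q* - Q_tax = 6
DWL = (1/2) * tax * (Q* - Q_tax)
DWL = (1/2) * 4 * 6 = 12

12


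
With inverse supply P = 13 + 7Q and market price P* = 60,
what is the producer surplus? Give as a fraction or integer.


Minimum supply price (at Q=0): P_min = 13
Quantity supplied at P* = 60:
Q* = (60 - 13)/7 = 47/7
PS = (1/2) * Q* * (P* - P_min)
PS = (1/2) * 47/7 * (60 - 13)
PS = (1/2) * 47/7 * 47 = 2209/14

2209/14


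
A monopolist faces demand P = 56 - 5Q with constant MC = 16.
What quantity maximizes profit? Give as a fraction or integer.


TR = P*Q = (56 - 5Q)Q = 56Q - 5Q^2
MR = dTR/dQ = 56 - 10Q
Set MR = MC:
56 - 10Q = 16
40 = 10Q
Q* = 40/10 = 4

4


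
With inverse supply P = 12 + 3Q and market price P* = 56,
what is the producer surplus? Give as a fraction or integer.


Minimum supply price (at Q=0): P_min = 12
Quantity supplied at P* = 56:
Q* = (56 - 12)/3 = 44/3
PS = (1/2) * Q* * (P* - P_min)
PS = (1/2) * 44/3 * (56 - 12)
PS = (1/2) * 44/3 * 44 = 968/3

968/3


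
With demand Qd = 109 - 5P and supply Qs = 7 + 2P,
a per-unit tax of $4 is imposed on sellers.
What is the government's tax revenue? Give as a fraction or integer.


With tax on sellers, new supply: Qs' = 7 + 2(P - 4)
= 2P - 1
New equilibrium quantity:
Q_new = 213/7
Tax revenue = tax * Q_new = 4 * 213/7 = 852/7

852/7


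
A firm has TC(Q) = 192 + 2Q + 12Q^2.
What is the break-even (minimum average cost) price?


AC(Q) = 192/Q + 2 + 12Q
To minimize: dAC/dQ = -192/Q^2 + 12 = 0
Q^2 = 192/12 = 16
Q* = 4
Min AC = 192/4 + 2 + 12*4
Min AC = 48 + 2 + 48 = 98

98


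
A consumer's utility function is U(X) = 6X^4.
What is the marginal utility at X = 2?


MU = dU/dX = 6*4*X^(4-1)
MU = 24*X^3
At X = 2:
MU = 24 * 2^3
MU = 24 * 8 = 192

192


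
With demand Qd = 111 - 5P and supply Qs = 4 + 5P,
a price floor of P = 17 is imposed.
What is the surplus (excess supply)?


At P = 17:
Qd = 111 - 5*17 = 26
Qs = 4 + 5*17 = 89
Surplus = Qs - Qd = 89 - 26 = 63

63


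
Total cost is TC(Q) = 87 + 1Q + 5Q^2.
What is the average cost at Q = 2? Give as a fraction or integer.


TC(2) = 87 + 1*2 + 5*2^2
TC(2) = 87 + 2 + 20 = 109
AC = TC/Q = 109/2 = 109/2

109/2


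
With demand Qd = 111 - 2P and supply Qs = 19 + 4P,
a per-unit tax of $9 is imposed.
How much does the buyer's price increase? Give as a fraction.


With a per-unit tax, the buyer's price increase depends on relative slopes.
Supply slope: d = 4, Demand slope: b = 2
Buyer's price increase = d * tax / (b + d)
= 4 * 9 / (2 + 4)
= 36 / 6 = 6

6


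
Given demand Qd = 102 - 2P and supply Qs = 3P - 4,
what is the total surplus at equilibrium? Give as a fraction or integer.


Find equilibrium: 102 - 2P = 3P - 4
102 + 4 = 5P
P* = 106/5 = 106/5
Q* = 3*106/5 - 4 = 298/5
Inverse demand: P = 51 - Q/2, so P_max = 51
Inverse supply: P = 4/3 + Q/3, so P_min = 4/3
CS = (1/2) * 298/5 * (51 - 106/5) = 22201/25
PS = (1/2) * 298/5 * (106/5 - 4/3) = 44402/75
TS = CS + PS = 22201/25 + 44402/75 = 22201/15

22201/15


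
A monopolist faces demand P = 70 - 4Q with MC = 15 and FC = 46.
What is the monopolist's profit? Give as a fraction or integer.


MR = MC: 70 - 8Q = 15
Q* = 55/8
P* = 70 - 4*55/8 = 85/2
Profit = (P* - MC)*Q* - FC
= (85/2 - 15)*55/8 - 46
= 55/2*55/8 - 46
= 3025/16 - 46 = 2289/16

2289/16


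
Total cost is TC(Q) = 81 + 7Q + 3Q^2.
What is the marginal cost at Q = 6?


MC = dTC/dQ = 7 + 2*3*Q
At Q = 6:
MC = 7 + 6*6
MC = 7 + 36 = 43

43


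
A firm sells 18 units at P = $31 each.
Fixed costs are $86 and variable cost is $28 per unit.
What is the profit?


Total Revenue = P * Q = 31 * 18 = $558
Total Cost = FC + VC*Q = 86 + 28*18 = $590
Profit = TR - TC = 558 - 590 = $-32

$-32


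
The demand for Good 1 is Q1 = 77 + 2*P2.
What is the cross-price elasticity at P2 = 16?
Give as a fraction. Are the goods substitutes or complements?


dQ1/dP2 = 2
At P2 = 16: Q1 = 77 + 2*16 = 109
Exy = (dQ1/dP2)(P2/Q1) = 2 * 16 / 109 = 32/109
Since Exy > 0, the goods are substitutes.

32/109 (substitutes)


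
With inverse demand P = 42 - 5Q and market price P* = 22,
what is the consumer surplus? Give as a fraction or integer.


Maximum willingness to pay (at Q=0): P_max = 42
Quantity demanded at P* = 22:
Q* = (42 - 22)/5 = 4
CS = (1/2) * Q* * (P_max - P*)
CS = (1/2) * 4 * (42 - 22)
CS = (1/2) * 4 * 20 = 40

40


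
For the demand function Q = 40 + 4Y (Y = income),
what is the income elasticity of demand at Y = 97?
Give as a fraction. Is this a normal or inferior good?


dQ/dY = 4
At Y = 97: Q = 40 + 4*97 = 428
Ey = (dQ/dY)(Y/Q) = 4 * 97 / 428 = 97/107
Since Ey > 0, this is a normal good.

97/107 (normal good)


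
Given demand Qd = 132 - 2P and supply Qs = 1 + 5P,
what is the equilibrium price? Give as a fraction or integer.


At equilibrium, Qd = Qs.
132 - 2P = 1 + 5P
132 - 1 = 2P + 5P
131 = 7P
P* = 131/7 = 131/7

131/7


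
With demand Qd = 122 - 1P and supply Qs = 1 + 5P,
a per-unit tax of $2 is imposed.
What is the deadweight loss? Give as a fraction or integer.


Pre-tax equilibrium quantity: Q* = 611/6
Post-tax equilibrium quantity: Q_tax = 601/6
Reduction in quantity: Q* - Q_tax = 5/3
DWL = (1/2) * tax * (Q* - Q_tax)
DWL = (1/2) * 2 * 5/3 = 5/3

5/3


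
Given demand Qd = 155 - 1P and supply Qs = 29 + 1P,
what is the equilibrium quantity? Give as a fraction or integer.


First find equilibrium price:
155 - 1P = 29 + 1P
P* = 126/2 = 63
Then substitute into demand:
Q* = 155 - 1 * 63 = 92

92


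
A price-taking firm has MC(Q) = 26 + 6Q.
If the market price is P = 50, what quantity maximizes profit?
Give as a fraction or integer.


In perfect competition, profit is maximized where P = MC.
50 = 26 + 6Q
24 = 6Q
Q* = 24/6 = 4

4


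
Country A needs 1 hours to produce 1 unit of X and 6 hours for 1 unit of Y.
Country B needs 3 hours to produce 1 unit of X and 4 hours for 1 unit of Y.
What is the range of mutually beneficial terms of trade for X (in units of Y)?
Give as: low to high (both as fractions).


Opportunity cost of X for Country A = hours_X / hours_Y = 1/6 = 1/6 units of Y
Opportunity cost of X for Country B = hours_X / hours_Y = 3/4 = 3/4 units of Y
Terms of trade must be between the two opportunity costs.
Range: 1/6 to 3/4

1/6 to 3/4


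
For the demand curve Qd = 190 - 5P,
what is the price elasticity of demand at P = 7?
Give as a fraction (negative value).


dQ/dP = -5
At P = 7: Q = 190 - 5*7 = 155
E = (dQ/dP)(P/Q) = (-5)(7/155) = -7/31

-7/31


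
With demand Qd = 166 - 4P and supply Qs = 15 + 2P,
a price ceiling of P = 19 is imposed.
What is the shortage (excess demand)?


At P = 19:
Qd = 166 - 4*19 = 90
Qs = 15 + 2*19 = 53
Shortage = Qd - Qs = 90 - 53 = 37

37


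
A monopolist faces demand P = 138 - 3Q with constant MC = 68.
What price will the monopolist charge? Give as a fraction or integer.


MR = 138 - 6Q
Set MR = MC: 138 - 6Q = 68
Q* = 35/3
Substitute into demand:
P* = 138 - 3*35/3 = 103

103


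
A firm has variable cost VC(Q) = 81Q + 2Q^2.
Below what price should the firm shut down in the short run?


AVC(Q) = VC(Q)/Q = 81 + 2Q
AVC is increasing in Q, so minimum AVC is at Q -> 0+.
Min AVC = 81
The firm should shut down if P < 81.

81


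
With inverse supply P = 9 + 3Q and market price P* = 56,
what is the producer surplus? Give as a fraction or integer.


Minimum supply price (at Q=0): P_min = 9
Quantity supplied at P* = 56:
Q* = (56 - 9)/3 = 47/3
PS = (1/2) * Q* * (P* - P_min)
PS = (1/2) * 47/3 * (56 - 9)
PS = (1/2) * 47/3 * 47 = 2209/6

2209/6


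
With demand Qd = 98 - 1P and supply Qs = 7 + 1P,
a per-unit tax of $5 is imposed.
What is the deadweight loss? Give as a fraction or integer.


Pre-tax equilibrium quantity: Q* = 105/2
Post-tax equilibrium quantity: Q_tax = 50
Reduction in quantity: Q* - Q_tax = 5/2
DWL = (1/2) * tax * (Q* - Q_tax)
DWL = (1/2) * 5 * 5/2 = 25/4

25/4


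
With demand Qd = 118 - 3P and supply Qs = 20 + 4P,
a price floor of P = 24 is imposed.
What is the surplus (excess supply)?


At P = 24:
Qd = 118 - 3*24 = 46
Qs = 20 + 4*24 = 116
Surplus = Qs - Qd = 116 - 46 = 70

70


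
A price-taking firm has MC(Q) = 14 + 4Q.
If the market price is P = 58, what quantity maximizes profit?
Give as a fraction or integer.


In perfect competition, profit is maximized where P = MC.
58 = 14 + 4Q
44 = 4Q
Q* = 44/4 = 11

11


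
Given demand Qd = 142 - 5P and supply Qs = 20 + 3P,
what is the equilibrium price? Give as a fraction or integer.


At equilibrium, Qd = Qs.
142 - 5P = 20 + 3P
142 - 20 = 5P + 3P
122 = 8P
P* = 122/8 = 61/4

61/4


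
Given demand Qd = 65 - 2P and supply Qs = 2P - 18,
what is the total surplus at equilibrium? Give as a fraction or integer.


Find equilibrium: 65 - 2P = 2P - 18
65 + 18 = 4P
P* = 83/4 = 83/4
Q* = 2*83/4 - 18 = 47/2
Inverse demand: P = 65/2 - Q/2, so P_max = 65/2
Inverse supply: P = 9 + Q/2, so P_min = 9
CS = (1/2) * 47/2 * (65/2 - 83/4) = 2209/16
PS = (1/2) * 47/2 * (83/4 - 9) = 2209/16
TS = CS + PS = 2209/16 + 2209/16 = 2209/8

2209/8


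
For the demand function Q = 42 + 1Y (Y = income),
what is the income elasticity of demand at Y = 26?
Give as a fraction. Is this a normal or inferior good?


dQ/dY = 1
At Y = 26: Q = 42 + 1*26 = 68
Ey = (dQ/dY)(Y/Q) = 1 * 26 / 68 = 13/34
Since Ey > 0, this is a normal good.

13/34 (normal good)


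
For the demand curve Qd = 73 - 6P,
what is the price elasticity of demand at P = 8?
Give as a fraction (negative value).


dQ/dP = -6
At P = 8: Q = 73 - 6*8 = 25
E = (dQ/dP)(P/Q) = (-6)(8/25) = -48/25

-48/25


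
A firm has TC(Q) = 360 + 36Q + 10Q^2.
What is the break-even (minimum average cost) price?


AC(Q) = 360/Q + 36 + 10Q
To minimize: dAC/dQ = -360/Q^2 + 10 = 0
Q^2 = 360/10 = 36
Q* = 6
Min AC = 360/6 + 36 + 10*6
Min AC = 60 + 36 + 60 = 156

156


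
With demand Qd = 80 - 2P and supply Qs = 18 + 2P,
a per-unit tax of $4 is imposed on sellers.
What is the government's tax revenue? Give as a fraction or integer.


With tax on sellers, new supply: Qs' = 18 + 2(P - 4)
= 10 + 2P
New equilibrium quantity:
Q_new = 45
Tax revenue = tax * Q_new = 4 * 45 = 180

180


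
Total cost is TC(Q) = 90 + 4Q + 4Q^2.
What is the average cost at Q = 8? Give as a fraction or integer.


TC(8) = 90 + 4*8 + 4*8^2
TC(8) = 90 + 32 + 256 = 378
AC = TC/Q = 378/8 = 189/4

189/4


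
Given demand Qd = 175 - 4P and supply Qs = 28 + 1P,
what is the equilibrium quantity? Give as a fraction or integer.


First find equilibrium price:
175 - 4P = 28 + 1P
P* = 147/5 = 147/5
Then substitute into demand:
Q* = 175 - 4 * 147/5 = 287/5

287/5


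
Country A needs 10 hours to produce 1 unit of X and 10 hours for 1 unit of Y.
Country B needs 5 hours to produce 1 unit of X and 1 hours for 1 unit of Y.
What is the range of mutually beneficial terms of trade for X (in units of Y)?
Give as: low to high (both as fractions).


Opportunity cost of X for Country A = hours_X / hours_Y = 10/10 = 1 units of Y
Opportunity cost of X for Country B = hours_X / hours_Y = 5/1 = 5 units of Y
Terms of trade must be between the two opportunity costs.
Range: 1 to 5

1 to 5


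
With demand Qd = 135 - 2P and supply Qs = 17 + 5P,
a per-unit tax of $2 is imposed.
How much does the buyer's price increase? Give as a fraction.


With a per-unit tax, the buyer's price increase depends on relative slopes.
Supply slope: d = 5, Demand slope: b = 2
Buyer's price increase = d * tax / (b + d)
= 5 * 2 / (2 + 5)
= 10 / 7 = 10/7

10/7


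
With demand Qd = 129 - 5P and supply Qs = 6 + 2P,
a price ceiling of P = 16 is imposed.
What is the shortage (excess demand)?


At P = 16:
Qd = 129 - 5*16 = 49
Qs = 6 + 2*16 = 38
Shortage = Qd - Qs = 49 - 38 = 11

11


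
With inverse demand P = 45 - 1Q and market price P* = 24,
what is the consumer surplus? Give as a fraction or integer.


Maximum willingness to pay (at Q=0): P_max = 45
Quantity demanded at P* = 24:
Q* = (45 - 24)/1 = 21
CS = (1/2) * Q* * (P_max - P*)
CS = (1/2) * 21 * (45 - 24)
CS = (1/2) * 21 * 21 = 441/2

441/2


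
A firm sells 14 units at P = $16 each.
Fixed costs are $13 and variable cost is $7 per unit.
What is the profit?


Total Revenue = P * Q = 16 * 14 = $224
Total Cost = FC + VC*Q = 13 + 7*14 = $111
Profit = TR - TC = 224 - 111 = $113

$113


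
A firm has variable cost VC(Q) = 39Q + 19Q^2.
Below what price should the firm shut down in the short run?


AVC(Q) = VC(Q)/Q = 39 + 19Q
AVC is increasing in Q, so minimum AVC is at Q -> 0+.
Min AVC = 39
The firm should shut down if P < 39.

39


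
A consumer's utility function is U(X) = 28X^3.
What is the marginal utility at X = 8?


MU = dU/dX = 28*3*X^(3-1)
MU = 84*X^2
At X = 8:
MU = 84 * 8^2
MU = 84 * 64 = 5376

5376


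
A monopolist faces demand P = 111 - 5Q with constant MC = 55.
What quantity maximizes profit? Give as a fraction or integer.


TR = P*Q = (111 - 5Q)Q = 111Q - 5Q^2
MR = dTR/dQ = 111 - 10Q
Set MR = MC:
111 - 10Q = 55
56 = 10Q
Q* = 56/10 = 28/5

28/5


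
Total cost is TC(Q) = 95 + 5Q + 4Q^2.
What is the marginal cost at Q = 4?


MC = dTC/dQ = 5 + 2*4*Q
At Q = 4:
MC = 5 + 8*4
MC = 5 + 32 = 37

37


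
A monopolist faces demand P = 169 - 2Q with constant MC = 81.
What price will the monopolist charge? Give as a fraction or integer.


MR = 169 - 4Q
Set MR = MC: 169 - 4Q = 81
Q* = 22
Substitute into demand:
P* = 169 - 2*22 = 125

125


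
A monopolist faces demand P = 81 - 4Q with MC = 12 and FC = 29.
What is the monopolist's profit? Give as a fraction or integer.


MR = MC: 81 - 8Q = 12
Q* = 69/8
P* = 81 - 4*69/8 = 93/2
Profit = (P* - MC)*Q* - FC
= (93/2 - 12)*69/8 - 29
= 69/2*69/8 - 29
= 4761/16 - 29 = 4297/16

4297/16


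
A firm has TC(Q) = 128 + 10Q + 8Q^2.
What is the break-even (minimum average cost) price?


AC(Q) = 128/Q + 10 + 8Q
To minimize: dAC/dQ = -128/Q^2 + 8 = 0
Q^2 = 128/8 = 16
Q* = 4
Min AC = 128/4 + 10 + 8*4
Min AC = 32 + 10 + 32 = 74

74


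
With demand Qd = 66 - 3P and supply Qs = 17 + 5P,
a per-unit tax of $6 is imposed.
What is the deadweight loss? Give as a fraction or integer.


Pre-tax equilibrium quantity: Q* = 381/8
Post-tax equilibrium quantity: Q_tax = 291/8
Reduction in quantity: Q* - Q_tax = 45/4
DWL = (1/2) * tax * (Q* - Q_tax)
DWL = (1/2) * 6 * 45/4 = 135/4

135/4


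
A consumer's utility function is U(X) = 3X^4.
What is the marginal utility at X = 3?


MU = dU/dX = 3*4*X^(4-1)
MU = 12*X^3
At X = 3:
MU = 12 * 3^3
MU = 12 * 27 = 324

324


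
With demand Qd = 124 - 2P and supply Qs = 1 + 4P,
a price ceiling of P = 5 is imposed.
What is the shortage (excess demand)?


At P = 5:
Qd = 124 - 2*5 = 114
Qs = 1 + 4*5 = 21
Shortage = Qd - Qs = 114 - 21 = 93

93


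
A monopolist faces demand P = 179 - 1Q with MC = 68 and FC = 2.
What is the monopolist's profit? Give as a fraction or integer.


MR = MC: 179 - 2Q = 68
Q* = 111/2
P* = 179 - 1*111/2 = 247/2
Profit = (P* - MC)*Q* - FC
= (247/2 - 68)*111/2 - 2
= 111/2*111/2 - 2
= 12321/4 - 2 = 12313/4

12313/4


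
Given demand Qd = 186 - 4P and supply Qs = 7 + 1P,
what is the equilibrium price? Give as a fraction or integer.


At equilibrium, Qd = Qs.
186 - 4P = 7 + 1P
186 - 7 = 4P + 1P
179 = 5P
P* = 179/5 = 179/5

179/5


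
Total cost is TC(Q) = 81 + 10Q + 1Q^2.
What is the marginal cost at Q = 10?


MC = dTC/dQ = 10 + 2*1*Q
At Q = 10:
MC = 10 + 2*10
MC = 10 + 20 = 30

30


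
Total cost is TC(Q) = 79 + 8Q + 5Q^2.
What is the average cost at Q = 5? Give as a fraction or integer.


TC(5) = 79 + 8*5 + 5*5^2
TC(5) = 79 + 40 + 125 = 244
AC = TC/Q = 244/5 = 244/5

244/5


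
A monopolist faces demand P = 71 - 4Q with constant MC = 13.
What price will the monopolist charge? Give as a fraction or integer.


MR = 71 - 8Q
Set MR = MC: 71 - 8Q = 13
Q* = 29/4
Substitute into demand:
P* = 71 - 4*29/4 = 42

42


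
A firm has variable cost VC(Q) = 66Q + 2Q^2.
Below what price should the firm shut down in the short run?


AVC(Q) = VC(Q)/Q = 66 + 2Q
AVC is increasing in Q, so minimum AVC is at Q -> 0+.
Min AVC = 66
The firm should shut down if P < 66.

66


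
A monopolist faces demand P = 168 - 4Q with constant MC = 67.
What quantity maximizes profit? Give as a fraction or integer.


TR = P*Q = (168 - 4Q)Q = 168Q - 4Q^2
MR = dTR/dQ = 168 - 8Q
Set MR = MC:
168 - 8Q = 67
101 = 8Q
Q* = 101/8 = 101/8

101/8


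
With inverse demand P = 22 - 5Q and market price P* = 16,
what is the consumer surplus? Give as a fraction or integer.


Maximum willingness to pay (at Q=0): P_max = 22
Quantity demanded at P* = 16:
Q* = (22 - 16)/5 = 6/5
CS = (1/2) * Q* * (P_max - P*)
CS = (1/2) * 6/5 * (22 - 16)
CS = (1/2) * 6/5 * 6 = 18/5

18/5


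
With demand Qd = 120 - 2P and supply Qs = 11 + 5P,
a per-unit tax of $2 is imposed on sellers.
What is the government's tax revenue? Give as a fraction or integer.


With tax on sellers, new supply: Qs' = 11 + 5(P - 2)
= 1 + 5P
New equilibrium quantity:
Q_new = 86
Tax revenue = tax * Q_new = 2 * 86 = 172

172


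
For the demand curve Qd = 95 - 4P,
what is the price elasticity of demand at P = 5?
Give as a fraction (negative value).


dQ/dP = -4
At P = 5: Q = 95 - 4*5 = 75
E = (dQ/dP)(P/Q) = (-4)(5/75) = -4/15

-4/15


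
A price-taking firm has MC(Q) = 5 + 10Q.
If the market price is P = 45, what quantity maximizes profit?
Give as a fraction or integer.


In perfect competition, profit is maximized where P = MC.
45 = 5 + 10Q
40 = 10Q
Q* = 40/10 = 4

4


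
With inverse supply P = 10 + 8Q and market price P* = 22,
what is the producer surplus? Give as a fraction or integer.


Minimum supply price (at Q=0): P_min = 10
Quantity supplied at P* = 22:
Q* = (22 - 10)/8 = 3/2
PS = (1/2) * Q* * (P* - P_min)
PS = (1/2) * 3/2 * (22 - 10)
PS = (1/2) * 3/2 * 12 = 9

9


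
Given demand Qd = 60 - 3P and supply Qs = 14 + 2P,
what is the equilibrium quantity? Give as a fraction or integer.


First find equilibrium price:
60 - 3P = 14 + 2P
P* = 46/5 = 46/5
Then substitute into demand:
Q* = 60 - 3 * 46/5 = 162/5

162/5


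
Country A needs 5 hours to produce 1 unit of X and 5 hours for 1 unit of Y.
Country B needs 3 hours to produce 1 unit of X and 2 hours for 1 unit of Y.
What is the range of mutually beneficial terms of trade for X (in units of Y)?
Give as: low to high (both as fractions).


Opportunity cost of X for Country A = hours_X / hours_Y = 5/5 = 1 units of Y
Opportunity cost of X for Country B = hours_X / hours_Y = 3/2 = 3/2 units of Y
Terms of trade must be between the two opportunity costs.
Range: 1 to 3/2

1 to 3/2


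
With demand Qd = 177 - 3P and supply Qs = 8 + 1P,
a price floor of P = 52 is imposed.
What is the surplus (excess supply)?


At P = 52:
Qd = 177 - 3*52 = 21
Qs = 8 + 1*52 = 60
Surplus = Qs - Qd = 60 - 21 = 39

39


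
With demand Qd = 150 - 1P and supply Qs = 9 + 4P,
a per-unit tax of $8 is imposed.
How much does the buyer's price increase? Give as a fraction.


With a per-unit tax, the buyer's price increase depends on relative slopes.
Supply slope: d = 4, Demand slope: b = 1
Buyer's price increase = d * tax / (b + d)
= 4 * 8 / (1 + 4)
= 32 / 5 = 32/5

32/5


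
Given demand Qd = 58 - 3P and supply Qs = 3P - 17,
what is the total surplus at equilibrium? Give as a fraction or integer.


Find equilibrium: 58 - 3P = 3P - 17
58 + 17 = 6P
P* = 75/6 = 25/2
Q* = 3*25/2 - 17 = 41/2
Inverse demand: P = 58/3 - Q/3, so P_max = 58/3
Inverse supply: P = 17/3 + Q/3, so P_min = 17/3
CS = (1/2) * 41/2 * (58/3 - 25/2) = 1681/24
PS = (1/2) * 41/2 * (25/2 - 17/3) = 1681/24
TS = CS + PS = 1681/24 + 1681/24 = 1681/12

1681/12


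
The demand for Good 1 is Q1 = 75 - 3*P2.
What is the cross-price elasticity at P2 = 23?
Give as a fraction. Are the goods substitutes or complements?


dQ1/dP2 = -3
At P2 = 23: Q1 = 75 - 3*23 = 6
Exy = (dQ1/dP2)(P2/Q1) = -3 * 23 / 6 = -23/2
Since Exy < 0, the goods are complements.

-23/2 (complements)


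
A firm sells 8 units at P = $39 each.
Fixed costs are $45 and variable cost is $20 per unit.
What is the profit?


Total Revenue = P * Q = 39 * 8 = $312
Total Cost = FC + VC*Q = 45 + 20*8 = $205
Profit = TR - TC = 312 - 205 = $107

$107


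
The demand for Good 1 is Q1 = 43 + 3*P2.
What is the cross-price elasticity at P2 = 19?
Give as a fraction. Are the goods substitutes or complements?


dQ1/dP2 = 3
At P2 = 19: Q1 = 43 + 3*19 = 100
Exy = (dQ1/dP2)(P2/Q1) = 3 * 19 / 100 = 57/100
Since Exy > 0, the goods are substitutes.

57/100 (substitutes)


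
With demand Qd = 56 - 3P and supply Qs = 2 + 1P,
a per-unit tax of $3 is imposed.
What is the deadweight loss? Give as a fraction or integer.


Pre-tax equilibrium quantity: Q* = 31/2
Post-tax equilibrium quantity: Q_tax = 53/4
Reduction in quantity: Q* - Q_tax = 9/4
DWL = (1/2) * tax * (Q* - Q_tax)
DWL = (1/2) * 3 * 9/4 = 27/8

27/8


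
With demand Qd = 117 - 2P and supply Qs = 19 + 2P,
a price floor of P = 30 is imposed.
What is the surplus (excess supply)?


At P = 30:
Qd = 117 - 2*30 = 57
Qs = 19 + 2*30 = 79
Surplus = Qs - Qd = 79 - 57 = 22

22


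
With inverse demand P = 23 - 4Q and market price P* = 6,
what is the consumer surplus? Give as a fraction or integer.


Maximum willingness to pay (at Q=0): P_max = 23
Quantity demanded at P* = 6:
Q* = (23 - 6)/4 = 17/4
CS = (1/2) * Q* * (P_max - P*)
CS = (1/2) * 17/4 * (23 - 6)
CS = (1/2) * 17/4 * 17 = 289/8

289/8


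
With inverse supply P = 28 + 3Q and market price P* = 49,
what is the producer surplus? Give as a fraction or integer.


Minimum supply price (at Q=0): P_min = 28
Quantity supplied at P* = 49:
Q* = (49 - 28)/3 = 7
PS = (1/2) * Q* * (P* - P_min)
PS = (1/2) * 7 * (49 - 28)
PS = (1/2) * 7 * 21 = 147/2

147/2


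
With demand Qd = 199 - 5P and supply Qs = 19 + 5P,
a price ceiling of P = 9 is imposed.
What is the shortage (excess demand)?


At P = 9:
Qd = 199 - 5*9 = 154
Qs = 19 + 5*9 = 64
Shortage = Qd - Qs = 154 - 64 = 90

90


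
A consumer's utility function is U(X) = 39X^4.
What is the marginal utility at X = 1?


MU = dU/dX = 39*4*X^(4-1)
MU = 156*X^3
At X = 1:
MU = 156 * 1^3
MU = 156 * 1 = 156

156


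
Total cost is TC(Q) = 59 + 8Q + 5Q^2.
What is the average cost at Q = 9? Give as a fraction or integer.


TC(9) = 59 + 8*9 + 5*9^2
TC(9) = 59 + 72 + 405 = 536
AC = TC/Q = 536/9 = 536/9

536/9


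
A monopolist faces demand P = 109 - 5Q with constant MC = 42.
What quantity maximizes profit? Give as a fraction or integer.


TR = P*Q = (109 - 5Q)Q = 109Q - 5Q^2
MR = dTR/dQ = 109 - 10Q
Set MR = MC:
109 - 10Q = 42
67 = 10Q
Q* = 67/10 = 67/10

67/10


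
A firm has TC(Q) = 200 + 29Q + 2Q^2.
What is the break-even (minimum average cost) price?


AC(Q) = 200/Q + 29 + 2Q
To minimize: dAC/dQ = -200/Q^2 + 2 = 0
Q^2 = 200/2 = 100
Q* = 10
Min AC = 200/10 + 29 + 2*10
Min AC = 20 + 29 + 20 = 69

69


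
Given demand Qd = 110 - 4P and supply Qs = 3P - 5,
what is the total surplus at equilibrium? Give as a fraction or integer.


Find equilibrium: 110 - 4P = 3P - 5
110 + 5 = 7P
P* = 115/7 = 115/7
Q* = 3*115/7 - 5 = 310/7
Inverse demand: P = 55/2 - Q/4, so P_max = 55/2
Inverse supply: P = 5/3 + Q/3, so P_min = 5/3
CS = (1/2) * 310/7 * (55/2 - 115/7) = 24025/98
PS = (1/2) * 310/7 * (115/7 - 5/3) = 48050/147
TS = CS + PS = 24025/98 + 48050/147 = 24025/42

24025/42


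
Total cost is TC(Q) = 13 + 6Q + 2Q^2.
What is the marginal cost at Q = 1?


MC = dTC/dQ = 6 + 2*2*Q
At Q = 1:
MC = 6 + 4*1
MC = 6 + 4 = 10

10


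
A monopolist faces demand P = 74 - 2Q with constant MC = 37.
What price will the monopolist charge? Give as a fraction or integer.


MR = 74 - 4Q
Set MR = MC: 74 - 4Q = 37
Q* = 37/4
Substitute into demand:
P* = 74 - 2*37/4 = 111/2

111/2


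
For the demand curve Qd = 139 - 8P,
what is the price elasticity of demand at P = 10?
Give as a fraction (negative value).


dQ/dP = -8
At P = 10: Q = 139 - 8*10 = 59
E = (dQ/dP)(P/Q) = (-8)(10/59) = -80/59

-80/59


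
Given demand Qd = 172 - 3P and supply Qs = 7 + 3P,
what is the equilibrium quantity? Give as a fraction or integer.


First find equilibrium price:
172 - 3P = 7 + 3P
P* = 165/6 = 55/2
Then substitute into demand:
Q* = 172 - 3 * 55/2 = 179/2

179/2


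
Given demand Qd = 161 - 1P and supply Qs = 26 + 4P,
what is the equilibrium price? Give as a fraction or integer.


At equilibrium, Qd = Qs.
161 - 1P = 26 + 4P
161 - 26 = 1P + 4P
135 = 5P
P* = 135/5 = 27

27


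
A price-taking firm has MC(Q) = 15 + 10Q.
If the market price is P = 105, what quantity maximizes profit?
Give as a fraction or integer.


In perfect competition, profit is maximized where P = MC.
105 = 15 + 10Q
90 = 10Q
Q* = 90/10 = 9

9


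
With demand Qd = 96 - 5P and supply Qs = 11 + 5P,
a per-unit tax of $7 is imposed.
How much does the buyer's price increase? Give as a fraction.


With a per-unit tax, the buyer's price increase depends on relative slopes.
Supply slope: d = 5, Demand slope: b = 5
Buyer's price increase = d * tax / (b + d)
= 5 * 7 / (5 + 5)
= 35 / 10 = 7/2

7/2


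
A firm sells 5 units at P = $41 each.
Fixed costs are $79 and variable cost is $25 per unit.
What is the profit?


Total Revenue = P * Q = 41 * 5 = $205
Total Cost = FC + VC*Q = 79 + 25*5 = $204
Profit = TR - TC = 205 - 204 = $1

$1


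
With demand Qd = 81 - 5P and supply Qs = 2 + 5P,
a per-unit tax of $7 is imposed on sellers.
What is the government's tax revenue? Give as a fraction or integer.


With tax on sellers, new supply: Qs' = 2 + 5(P - 7)
= 5P - 33
New equilibrium quantity:
Q_new = 24
Tax revenue = tax * Q_new = 7 * 24 = 168

168


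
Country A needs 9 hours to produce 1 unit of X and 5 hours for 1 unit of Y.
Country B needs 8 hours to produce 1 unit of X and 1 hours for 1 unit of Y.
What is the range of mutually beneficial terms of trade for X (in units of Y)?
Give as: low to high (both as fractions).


Opportunity cost of X for Country A = hours_X / hours_Y = 9/5 = 9/5 units of Y
Opportunity cost of X for Country B = hours_X / hours_Y = 8/1 = 8 units of Y
Terms of trade must be between the two opportunity costs.
Range: 9/5 to 8

9/5 to 8


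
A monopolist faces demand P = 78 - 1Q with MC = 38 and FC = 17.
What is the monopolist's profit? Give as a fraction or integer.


MR = MC: 78 - 2Q = 38
Q* = 20
P* = 78 - 1*20 = 58
Profit = (P* - MC)*Q* - FC
= (58 - 38)*20 - 17
= 20*20 - 17
= 400 - 17 = 383

383


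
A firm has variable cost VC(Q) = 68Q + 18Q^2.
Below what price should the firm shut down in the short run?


AVC(Q) = VC(Q)/Q = 68 + 18Q
AVC is increasing in Q, so minimum AVC is at Q -> 0+.
Min AVC = 68
The firm should shut down if P < 68.

68


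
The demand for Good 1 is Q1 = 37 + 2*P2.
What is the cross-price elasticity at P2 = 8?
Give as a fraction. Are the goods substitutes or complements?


dQ1/dP2 = 2
At P2 = 8: Q1 = 37 + 2*8 = 53
Exy = (dQ1/dP2)(P2/Q1) = 2 * 8 / 53 = 16/53
Since Exy > 0, the goods are substitutes.

16/53 (substitutes)


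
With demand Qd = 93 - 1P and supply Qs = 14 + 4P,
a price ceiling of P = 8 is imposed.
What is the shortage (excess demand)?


At P = 8:
Qd = 93 - 1*8 = 85
Qs = 14 + 4*8 = 46
Shortage = Qd - Qs = 85 - 46 = 39

39


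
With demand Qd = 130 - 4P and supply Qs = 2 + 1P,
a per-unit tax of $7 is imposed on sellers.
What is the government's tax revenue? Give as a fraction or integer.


With tax on sellers, new supply: Qs' = 2 + 1(P - 7)
= 1P - 5
New equilibrium quantity:
Q_new = 22
Tax revenue = tax * Q_new = 7 * 22 = 154

154


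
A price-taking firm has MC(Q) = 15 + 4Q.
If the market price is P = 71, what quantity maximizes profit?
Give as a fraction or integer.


In perfect competition, profit is maximized where P = MC.
71 = 15 + 4Q
56 = 4Q
Q* = 56/4 = 14

14


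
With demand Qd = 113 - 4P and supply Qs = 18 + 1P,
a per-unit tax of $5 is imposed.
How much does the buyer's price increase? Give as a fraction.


With a per-unit tax, the buyer's price increase depends on relative slopes.
Supply slope: d = 1, Demand slope: b = 4
Buyer's price increase = d * tax / (b + d)
= 1 * 5 / (4 + 1)
= 5 / 5 = 1

1


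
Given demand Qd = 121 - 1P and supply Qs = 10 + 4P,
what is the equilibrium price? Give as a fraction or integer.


At equilibrium, Qd = Qs.
121 - 1P = 10 + 4P
121 - 10 = 1P + 4P
111 = 5P
P* = 111/5 = 111/5

111/5


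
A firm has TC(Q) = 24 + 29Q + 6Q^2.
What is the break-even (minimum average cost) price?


AC(Q) = 24/Q + 29 + 6Q
To minimize: dAC/dQ = -24/Q^2 + 6 = 0
Q^2 = 24/6 = 4
Q* = 2
Min AC = 24/2 + 29 + 6*2
Min AC = 12 + 29 + 12 = 53

53


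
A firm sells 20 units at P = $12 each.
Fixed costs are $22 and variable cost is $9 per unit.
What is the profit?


Total Revenue = P * Q = 12 * 20 = $240
Total Cost = FC + VC*Q = 22 + 9*20 = $202
Profit = TR - TC = 240 - 202 = $38

$38


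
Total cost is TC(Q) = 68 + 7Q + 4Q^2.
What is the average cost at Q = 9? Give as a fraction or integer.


TC(9) = 68 + 7*9 + 4*9^2
TC(9) = 68 + 63 + 324 = 455
AC = TC/Q = 455/9 = 455/9

455/9


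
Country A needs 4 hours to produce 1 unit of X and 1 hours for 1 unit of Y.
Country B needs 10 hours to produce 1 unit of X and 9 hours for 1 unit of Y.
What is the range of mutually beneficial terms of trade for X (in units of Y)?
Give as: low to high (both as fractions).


Opportunity cost of X for Country A = hours_X / hours_Y = 4/1 = 4 units of Y
Opportunity cost of X for Country B = hours_X / hours_Y = 10/9 = 10/9 units of Y
Terms of trade must be between the two opportunity costs.
Range: 10/9 to 4

10/9 to 4


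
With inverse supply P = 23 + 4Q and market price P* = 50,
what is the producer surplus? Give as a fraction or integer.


Minimum supply price (at Q=0): P_min = 23
Quantity supplied at P* = 50:
Q* = (50 - 23)/4 = 27/4
PS = (1/2) * Q* * (P* - P_min)
PS = (1/2) * 27/4 * (50 - 23)
PS = (1/2) * 27/4 * 27 = 729/8

729/8


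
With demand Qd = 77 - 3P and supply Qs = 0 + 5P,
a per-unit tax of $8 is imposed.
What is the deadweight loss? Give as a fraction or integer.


Pre-tax equilibrium quantity: Q* = 385/8
Post-tax equilibrium quantity: Q_tax = 265/8
Reduction in quantity: Q* - Q_tax = 15
DWL = (1/2) * tax * (Q* - Q_tax)
DWL = (1/2) * 8 * 15 = 60

60


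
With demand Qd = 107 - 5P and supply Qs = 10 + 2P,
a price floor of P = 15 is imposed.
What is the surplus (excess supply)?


At P = 15:
Qd = 107 - 5*15 = 32
Qs = 10 + 2*15 = 40
Surplus = Qs - Qd = 40 - 32 = 8

8
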